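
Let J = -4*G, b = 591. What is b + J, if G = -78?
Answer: 903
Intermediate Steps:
J = 312 (J = -4*(-78) = 312)
b + J = 591 + 312 = 903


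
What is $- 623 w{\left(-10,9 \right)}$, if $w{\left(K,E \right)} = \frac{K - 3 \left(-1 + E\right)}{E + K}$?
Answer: $-21182$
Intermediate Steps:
$w{\left(K,E \right)} = \frac{3 + K - 3 E}{E + K}$ ($w{\left(K,E \right)} = \frac{K - \left(-3 + 3 E\right)}{E + K} = \frac{3 + K - 3 E}{E + K}$)
$- 623 w{\left(-10,9 \right)} = - 623 \frac{3 - 10 - 27}{9 - 10} = - 623 \frac{3 - 10 - 27}{-1} = - 623 \left(\left(-1\right) \left(-34\right)\right) = \left(-623\right) 34 = -21182$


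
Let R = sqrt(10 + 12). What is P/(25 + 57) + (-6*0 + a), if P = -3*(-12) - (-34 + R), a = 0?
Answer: 35/41 - sqrt(22)/82 ≈ 0.79646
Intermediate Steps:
R = sqrt(22) ≈ 4.6904
P = 70 - sqrt(22) (P = -3*(-12) - (-34 + sqrt(22)) = 36 + (34 - sqrt(22)) = 70 - sqrt(22) ≈ 65.310)
P/(25 + 57) + (-6*0 + a) = (70 - sqrt(22))/(25 + 57) + (-6*0 + 0) = (70 - sqrt(22))/82 + (0 + 0) = (70 - sqrt(22))*(1/82) + 0 = (35/41 - sqrt(22)/82) + 0 = 35/41 - sqrt(22)/82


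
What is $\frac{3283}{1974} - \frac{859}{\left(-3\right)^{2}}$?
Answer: $- \frac{79339}{846} \approx -93.781$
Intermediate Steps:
$\frac{3283}{1974} - \frac{859}{\left(-3\right)^{2}} = 3283 \cdot \frac{1}{1974} - \frac{859}{9} = \frac{469}{282} - \frac{859}{9} = - \frac{79339}{846}$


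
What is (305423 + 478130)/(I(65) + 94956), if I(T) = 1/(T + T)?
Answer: 101861890/12344281 ≈ 8.2517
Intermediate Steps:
I(T) = 1/(2*T)
(305423 + 478130)/(I(65) + 94956) = (305423 + 478130)/((½)/65 + 94956) = 783553/((½)*(1/65) + 94956) = 783553/(1/130 + 94956) = 783553/(12344281/130) = 783553*(130/12344281) = 101861890/12344281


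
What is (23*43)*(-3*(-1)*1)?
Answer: 2967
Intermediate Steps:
(23*43)*(-3*(-1)*1) = 989*(3*1) = 989*3 = 2967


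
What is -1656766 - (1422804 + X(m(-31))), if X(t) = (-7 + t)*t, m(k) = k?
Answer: -3080748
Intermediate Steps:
X(t) = t*(-7 + t)
-1656766 - (1422804 + X(m(-31))) = -1656766 - (1422804 - 31*(-7 - 31)) = -1656766 - (1422804 - 31*(-38)) = -1656766 - (1422804 + 1178) = -1656766 - 1*1423982 = -1656766 - 1423982 = -3080748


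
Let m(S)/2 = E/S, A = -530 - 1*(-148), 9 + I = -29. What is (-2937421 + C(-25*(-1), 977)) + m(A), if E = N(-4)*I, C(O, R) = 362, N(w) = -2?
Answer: -560978345/191 ≈ -2.9371e+6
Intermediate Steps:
I = -38 (I = -9 - 29 = -38)
A = -382 (A = -530 + 148 = -382)
E = 76 (E = -2*(-38) = 76)
m(S) = 152/S (m(S) = 2*(76/S) = 152/S)
(-2937421 + C(-25*(-1), 977)) + m(A) = (-2937421 + 362) + 152/(-382) = -2937059 + 152*(-1/382) = -2937059 - 76/191 = -560978345/191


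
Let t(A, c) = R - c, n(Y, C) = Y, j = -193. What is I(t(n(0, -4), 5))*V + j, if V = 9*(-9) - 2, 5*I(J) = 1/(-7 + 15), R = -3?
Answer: -7803/40 ≈ -195.07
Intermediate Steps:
t(A, c) = -3 - c
I(J) = 1/40 (I(J) = 1/(5*(-7 + 15)) = (1/5)/8 = (1/5)*(1/8) = 1/40)
V = -83 (V = -81 - 2 = -83)
I(t(n(0, -4), 5))*V + j = (1/40)*(-83) - 193 = -83/40 - 193 = -7803/40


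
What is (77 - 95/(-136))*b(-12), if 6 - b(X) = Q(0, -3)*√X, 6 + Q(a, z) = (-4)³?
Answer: 31701/68 + 369845*I*√3/34 ≈ 466.19 + 18841.0*I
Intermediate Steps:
Q(a, z) = -70 (Q(a, z) = -6 + (-4)³ = -6 - 64 = -70)
b(X) = 6 + 70*√X (b(X) = 6 - (-70)*√X = 6 + 70*√X)
(77 - 95/(-136))*b(-12) = (77 - 95/(-136))*(6 + 70*√(-12)) = (77 - 95*(-1/136))*(6 + 70*(2*I*√3)) = (77 + 95/136)*(6 + 140*I*√3) = 10567*(6 + 140*I*√3)/136 = 31701/68 + 369845*I*√3/34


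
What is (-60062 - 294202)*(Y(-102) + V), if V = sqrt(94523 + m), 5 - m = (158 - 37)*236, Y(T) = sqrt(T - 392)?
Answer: -708528*sqrt(16493) - 354264*I*sqrt(494) ≈ -9.0993e+7 - 7.8739e+6*I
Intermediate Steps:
Y(T) = sqrt(-392 + T)
m = -28551 (m = 5 - (158 - 37)*236 = 5 - 121*236 = 5 - 1*28556 = 5 - 28556 = -28551)
V = 2*sqrt(16493) (V = sqrt(94523 - 28551) = sqrt(65972) = 2*sqrt(16493) ≈ 256.85)
(-60062 - 294202)*(Y(-102) + V) = (-60062 - 294202)*(sqrt(-392 - 102) + 2*sqrt(16493)) = -354264*(sqrt(-494) + 2*sqrt(16493)) = -354264*(I*sqrt(494) + 2*sqrt(16493)) = -354264*(2*sqrt(16493) + I*sqrt(494)) = -708528*sqrt(16493) - 354264*I*sqrt(494)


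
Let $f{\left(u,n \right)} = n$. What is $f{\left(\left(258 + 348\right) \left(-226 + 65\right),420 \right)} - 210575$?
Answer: $-210155$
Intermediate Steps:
$f{\left(\left(258 + 348\right) \left(-226 + 65\right),420 \right)} - 210575 = 420 - 210575 = -210155$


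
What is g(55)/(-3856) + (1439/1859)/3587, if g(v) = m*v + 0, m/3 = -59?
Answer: 64920797039/25712706448 ≈ 2.5249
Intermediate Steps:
m = -177 (m = 3*(-59) = -177)
g(v) = -177*v (g(v) = -177*v + 0 = -177*v)
g(55)/(-3856) + (1439/1859)/3587 = -177*55/(-3856) + (1439/1859)/3587 = -9735*(-1/3856) + (1439*(1/1859))*(1/3587) = 9735/3856 + (1439/1859)*(1/3587) = 9735/3856 + 1439/6668233 = 64920797039/25712706448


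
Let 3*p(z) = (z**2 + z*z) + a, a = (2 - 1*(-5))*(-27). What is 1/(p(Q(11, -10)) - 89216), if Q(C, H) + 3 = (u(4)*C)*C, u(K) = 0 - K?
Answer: 3/206501 ≈ 1.4528e-5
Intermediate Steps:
u(K) = -K
Q(C, H) = -3 - 4*C**2 (Q(C, H) = -3 + ((-1*4)*C)*C = -3 + (-4*C)*C = -3 - 4*C**2)
a = -189 (a = (2 + 5)*(-27) = 7*(-27) = -189)
p(z) = -63 + 2*z**2/3 (p(z) = ((z**2 + z*z) - 189)/3 = ((z**2 + z**2) - 189)/3 = (2*z**2 - 189)/3 = (-189 + 2*z**2)/3 = -63 + 2*z**2/3)
1/(p(Q(11, -10)) - 89216) = 1/((-63 + 2*(-3 - 4*11**2)**2/3) - 89216) = 1/((-63 + 2*(-3 - 4*121)**2/3) - 89216) = 1/((-63 + 2*(-3 - 484)**2/3) - 89216) = 1/((-63 + (2/3)*(-487)**2) - 89216) = 1/((-63 + (2/3)*237169) - 89216) = 1/((-63 + 474338/3) - 89216) = 1/(474149/3 - 89216) = 1/(206501/3) = 3/206501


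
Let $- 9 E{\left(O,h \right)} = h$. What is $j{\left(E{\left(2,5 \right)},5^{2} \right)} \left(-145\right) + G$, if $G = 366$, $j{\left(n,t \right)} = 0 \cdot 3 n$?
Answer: $366$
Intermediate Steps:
$E{\left(O,h \right)} = - \frac{h}{9}$
$j{\left(n,t \right)} = 0$ ($j{\left(n,t \right)} = 0 n = 0$)
$j{\left(E{\left(2,5 \right)},5^{2} \right)} \left(-145\right) + G = 0 \left(-145\right) + 366 = 0 + 366 = 366$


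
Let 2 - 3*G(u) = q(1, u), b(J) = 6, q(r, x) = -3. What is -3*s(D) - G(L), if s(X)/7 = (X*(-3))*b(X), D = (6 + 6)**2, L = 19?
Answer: 163291/3 ≈ 54430.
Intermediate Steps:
G(u) = 5/3 (G(u) = 2/3 - 1/3*(-3) = 2/3 + 1 = 5/3)
D = 144 (D = 12**2 = 144)
s(X) = -126*X (s(X) = 7*((X*(-3))*6) = 7*(-3*X*6) = 7*(-18*X) = -126*X)
-3*s(D) - G(L) = -(-378)*144 - 1*5/3 = -3*(-18144) - 5/3 = 54432 - 5/3 = 163291/3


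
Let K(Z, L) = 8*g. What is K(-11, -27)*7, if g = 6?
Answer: 336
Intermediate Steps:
K(Z, L) = 48 (K(Z, L) = 8*6 = 48)
K(-11, -27)*7 = 48*7 = 336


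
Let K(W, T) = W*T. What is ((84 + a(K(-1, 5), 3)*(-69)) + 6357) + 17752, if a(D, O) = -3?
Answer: 24400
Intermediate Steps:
K(W, T) = T*W
((84 + a(K(-1, 5), 3)*(-69)) + 6357) + 17752 = ((84 - 3*(-69)) + 6357) + 17752 = ((84 + 207) + 6357) + 17752 = (291 + 6357) + 17752 = 6648 + 17752 = 24400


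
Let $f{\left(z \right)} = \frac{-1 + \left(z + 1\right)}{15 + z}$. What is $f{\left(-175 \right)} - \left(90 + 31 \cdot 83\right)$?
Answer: $- \frac{85181}{32} \approx -2661.9$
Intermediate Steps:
$f{\left(z \right)} = \frac{z}{15 + z}$ ($f{\left(z \right)} = \frac{-1 + \left(1 + z\right)}{15 + z} = \frac{z}{15 + z}$)
$f{\left(-175 \right)} - \left(90 + 31 \cdot 83\right) = - \frac{175}{15 - 175} - \left(90 + 31 \cdot 83\right) = - \frac{175}{-160} - \left(90 + 2573\right) = \left(-175\right) \left(- \frac{1}{160}\right) - 2663 = \frac{35}{32} - 2663 = - \frac{85181}{32}$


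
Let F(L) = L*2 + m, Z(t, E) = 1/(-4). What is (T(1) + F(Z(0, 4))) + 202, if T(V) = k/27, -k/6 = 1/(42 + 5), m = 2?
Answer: 172157/846 ≈ 203.50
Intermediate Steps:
Z(t, E) = -¼
F(L) = 2 + 2*L (F(L) = L*2 + 2 = 2*L + 2 = 2 + 2*L)
k = -6/47 (k = -6/(42 + 5) = -6/47 ≈ -0.12766)
T(V) = -2/423 (T(V) = -6/47/27 = -6/47*1/27 = -2/423)
(T(1) + F(Z(0, 4))) + 202 = (-2/423 + (2 + 2*(-¼))) + 202 = (-2/423 + (2 - ½)) + 202 = (-2/423 + 3/2) + 202 = 1265/846 + 202 = 172157/846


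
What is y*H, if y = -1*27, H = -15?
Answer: 405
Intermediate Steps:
y = -27
y*H = -27*(-15) = 405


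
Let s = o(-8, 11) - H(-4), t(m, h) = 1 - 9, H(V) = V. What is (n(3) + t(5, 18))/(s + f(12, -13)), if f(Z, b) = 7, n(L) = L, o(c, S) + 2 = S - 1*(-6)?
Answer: -5/26 ≈ -0.19231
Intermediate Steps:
o(c, S) = 4 + S (o(c, S) = -2 + (S - 1*(-6)) = -2 + (S + 6) = -2 + (6 + S) = 4 + S)
t(m, h) = -8
s = 19 (s = (4 + 11) - 1*(-4) = 15 + 4 = 19)
(n(3) + t(5, 18))/(s + f(12, -13)) = (3 - 8)/(19 + 7) = -5/26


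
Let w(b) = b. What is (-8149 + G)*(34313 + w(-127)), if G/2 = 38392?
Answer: 2346356110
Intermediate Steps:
G = 76784 (G = 2*38392 = 76784)
(-8149 + G)*(34313 + w(-127)) = (-8149 + 76784)*(34313 - 127) = 68635*34186 = 2346356110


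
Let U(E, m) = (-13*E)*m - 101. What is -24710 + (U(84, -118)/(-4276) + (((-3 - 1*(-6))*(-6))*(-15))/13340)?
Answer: -70561015179/2852092 ≈ -24740.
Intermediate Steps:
U(E, m) = -101 - 13*E*m (U(E, m) = -13*E*m - 101 = -101 - 13*E*m)
-24710 + (U(84, -118)/(-4276) + (((-3 - 1*(-6))*(-6))*(-15))/13340) = -24710 + ((-101 - 13*84*(-118))/(-4276) + (((-3 - 1*(-6))*(-6))*(-15))/13340) = -24710 + ((-101 + 128856)*(-1/4276) + (((-3 + 6)*(-6))*(-15))*(1/13340)) = -24710 + (128755*(-1/4276) + ((3*(-6))*(-15))*(1/13340)) = -24710 + (-128755/4276 - 18*(-15)*(1/13340)) = -24710 + (-128755/4276 + 270*(1/13340)) = -24710 + (-128755/4276 + 27/1334) = -24710 - 85821859/2852092 = -70561015179/2852092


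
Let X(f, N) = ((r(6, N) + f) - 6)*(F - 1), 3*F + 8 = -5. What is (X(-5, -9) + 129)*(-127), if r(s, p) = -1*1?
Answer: -24511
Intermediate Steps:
r(s, p) = -1
F = -13/3 (F = -8/3 + (⅓)*(-5) = -8/3 - 5/3 = -13/3 ≈ -4.3333)
X(f, N) = 112/3 - 16*f/3 (X(f, N) = ((-1 + f) - 6)*(-13/3 - 1) = (-7 + f)*(-16/3) = 112/3 - 16*f/3)
(X(-5, -9) + 129)*(-127) = ((112/3 - 16/3*(-5)) + 129)*(-127) = ((112/3 + 80/3) + 129)*(-127) = (64 + 129)*(-127) = 193*(-127) = -24511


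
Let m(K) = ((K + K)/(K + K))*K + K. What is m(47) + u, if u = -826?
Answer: -732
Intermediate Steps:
m(K) = 2*K (m(K) = ((2*K)/((2*K)))*K + K = ((2*K)*(1/(2*K)))*K + K = 1*K + K = K + K = 2*K)
m(47) + u = 2*47 - 826 = 94 - 826 = -732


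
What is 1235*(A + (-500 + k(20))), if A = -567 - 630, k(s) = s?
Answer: -2071095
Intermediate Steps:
A = -1197
1235*(A + (-500 + k(20))) = 1235*(-1197 + (-500 + 20)) = 1235*(-1197 - 480) = 1235*(-1677) = -2071095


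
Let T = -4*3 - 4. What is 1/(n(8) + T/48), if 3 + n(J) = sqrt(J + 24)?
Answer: 15/94 + 9*sqrt(2)/47 ≈ 0.43038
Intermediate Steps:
n(J) = -3 + sqrt(24 + J) (n(J) = -3 + sqrt(J + 24) = -3 + sqrt(24 + J))
T = -16 (T = -12 - 4 = -16)
1/(n(8) + T/48) = 1/((-3 + sqrt(24 + 8)) - 16/48) = 1/((-3 + sqrt(32)) - 16*1/48) = 1/((-3 + 4*sqrt(2)) - 1/3) = 1/(-10/3 + 4*sqrt(2))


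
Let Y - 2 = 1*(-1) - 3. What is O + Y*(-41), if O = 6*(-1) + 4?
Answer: 80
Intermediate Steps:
Y = -2 (Y = 2 + (1*(-1) - 3) = 2 + (-1 - 3) = 2 - 4 = -2)
O = -2 (O = -6 + 4 = -2)
O + Y*(-41) = -2 - 2*(-41) = -2 + 82 = 80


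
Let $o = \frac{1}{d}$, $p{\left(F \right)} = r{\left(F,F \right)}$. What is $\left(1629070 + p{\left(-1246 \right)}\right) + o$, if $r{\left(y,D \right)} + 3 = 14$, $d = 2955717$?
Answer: $\frac{4815102406078}{2955717} \approx 1.6291 \cdot 10^{6}$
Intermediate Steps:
$r{\left(y,D \right)} = 11$ ($r{\left(y,D \right)} = -3 + 14 = 11$)
$p{\left(F \right)} = 11$
$o = \frac{1}{2955717} \approx 3.3833 \cdot 10^{-7}$
$\left(1629070 + p{\left(-1246 \right)}\right) + o = \left(1629070 + 11\right) + \frac{1}{2955717} = 1629081 + \frac{1}{2955717} = \frac{4815102406078}{2955717}$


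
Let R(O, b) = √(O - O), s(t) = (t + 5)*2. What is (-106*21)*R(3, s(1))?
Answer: 0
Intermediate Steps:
s(t) = 10 + 2*t (s(t) = (5 + t)*2 = 10 + 2*t)
R(O, b) = 0 (R(O, b) = √0 = 0)
(-106*21)*R(3, s(1)) = -106*21*0 = -2226*0 = 0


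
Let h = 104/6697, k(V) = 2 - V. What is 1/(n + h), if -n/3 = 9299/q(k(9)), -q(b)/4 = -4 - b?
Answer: 26788/62275819 ≈ 0.00043015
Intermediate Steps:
q(b) = 16 + 4*b (q(b) = -4*(-4 - b) = 16 + 4*b)
h = 104/6697 (h = 104*(1/6697) = 104/6697 ≈ 0.015529)
n = 9299/4 (n = -27897/(16 + 4*(2 - 1*9)) = -27897/(16 + 4*(2 - 9)) = -27897/(16 + 4*(-7)) = -27897/(16 - 28) = -27897/(-12) = -27897*(-1)/12 = -3*(-9299/12) = 9299/4 ≈ 2324.8)
1/(n + h) = 1/(9299/4 + 104/6697) = 1/(62275819/26788) = 26788/62275819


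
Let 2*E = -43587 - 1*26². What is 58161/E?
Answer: -116322/44263 ≈ -2.6280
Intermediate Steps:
E = -44263/2 (E = (-43587 - 1*26²)/2 = (-43587 - 1*676)/2 = (-43587 - 676)/2 = (½)*(-44263) = -44263/2 ≈ -22132.)
58161/E = 58161/(-44263/2) = 58161*(-2/44263) = -116322/44263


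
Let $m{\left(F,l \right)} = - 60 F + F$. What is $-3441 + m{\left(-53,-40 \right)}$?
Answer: $-314$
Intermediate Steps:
$m{\left(F,l \right)} = - 59 F$
$-3441 + m{\left(-53,-40 \right)} = -3441 - -3127 = -3441 + 3127 = -314$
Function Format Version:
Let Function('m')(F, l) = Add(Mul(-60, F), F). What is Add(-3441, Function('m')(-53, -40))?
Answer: -314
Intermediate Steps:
Function('m')(F, l) = Mul(-59, F)
Add(-3441, Function('m')(-53, -40)) = Add(-3441, Mul(-59, -53)) = Add(-3441, 3127) = -314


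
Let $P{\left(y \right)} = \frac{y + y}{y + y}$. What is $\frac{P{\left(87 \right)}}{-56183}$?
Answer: $- \frac{1}{56183} \approx -1.7799 \cdot 10^{-5}$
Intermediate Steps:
$P{\left(y \right)} = 1$ ($P{\left(y \right)} = \frac{2 y}{2 y} = 2 y \frac{1}{2 y} = 1$)
$\frac{P{\left(87 \right)}}{-56183} = 1 \frac{1}{-56183} = 1 \left(- \frac{1}{56183}\right) = - \frac{1}{56183}$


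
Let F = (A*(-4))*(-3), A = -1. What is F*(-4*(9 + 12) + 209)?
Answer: -1500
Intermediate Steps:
F = -12 (F = -1*(-4)*(-3) = 4*(-3) = -12)
F*(-4*(9 + 12) + 209) = -12*(-4*(9 + 12) + 209) = -12*(-4*21 + 209) = -12*(-84 + 209) = -12*125 = -1500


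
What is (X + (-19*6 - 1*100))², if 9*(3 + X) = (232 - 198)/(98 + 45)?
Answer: 77977770025/1656369 ≈ 47078.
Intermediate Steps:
X = -3827/1287 (X = -3 + ((232 - 198)/(98 + 45))/9 = -3 + (34/143)/9 = -3 + (34*(1/143))/9 = -3 + (⅑)*(34/143) = -3 + 34/1287 = -3827/1287 ≈ -2.9736)
(X + (-19*6 - 1*100))² = (-3827/1287 + (-19*6 - 1*100))² = (-3827/1287 + (-114 - 100))² = (-3827/1287 - 214)² = (-279245/1287)² = 77977770025/1656369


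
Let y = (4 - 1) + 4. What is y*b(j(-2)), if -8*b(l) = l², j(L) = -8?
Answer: -56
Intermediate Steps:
y = 7 (y = 3 + 4 = 7)
b(l) = -l²/8
y*b(j(-2)) = 7*(-⅛*(-8)²) = 7*(-⅛*64) = 7*(-8) = -56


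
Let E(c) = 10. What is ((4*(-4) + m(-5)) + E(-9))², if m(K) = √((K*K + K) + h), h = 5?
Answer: 1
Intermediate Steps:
m(K) = √(5 + K + K²) (m(K) = √((K*K + K) + 5) = √((K² + K) + 5) = √((K + K²) + 5) = √(5 + K + K²))
((4*(-4) + m(-5)) + E(-9))² = ((4*(-4) + √(5 - 5 + (-5)²)) + 10)² = ((-16 + √(5 - 5 + 25)) + 10)² = ((-16 + √25) + 10)² = ((-16 + 5) + 10)² = (-11 + 10)² = (-1)² = 1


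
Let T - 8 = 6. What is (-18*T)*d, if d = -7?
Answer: 1764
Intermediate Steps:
T = 14 (T = 8 + 6 = 14)
(-18*T)*d = -18*14*(-7) = -252*(-7) = 1764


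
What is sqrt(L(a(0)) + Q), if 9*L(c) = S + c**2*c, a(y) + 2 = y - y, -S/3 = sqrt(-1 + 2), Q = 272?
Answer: sqrt(2437)/3 ≈ 16.455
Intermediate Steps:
S = -3 (S = -3*sqrt(-1 + 2) = -3*sqrt(1) = -3*1 = -3)
a(y) = -2 (a(y) = -2 + (y - y) = -2 + 0 = -2)
L(c) = -1/3 + c**3/9 (L(c) = (-3 + c**2*c)/9 = (-3 + c**3)/9 = -1/3 + c**3/9)
sqrt(L(a(0)) + Q) = sqrt((-1/3 + (1/9)*(-2)**3) + 272) = sqrt((-1/3 + (1/9)*(-8)) + 272) = sqrt((-1/3 - 8/9) + 272) = sqrt(-11/9 + 272) = sqrt(2437/9) = sqrt(2437)/3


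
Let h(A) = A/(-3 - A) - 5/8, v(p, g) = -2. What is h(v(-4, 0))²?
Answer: 121/64 ≈ 1.8906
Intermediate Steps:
h(A) = -5/8 + A/(-3 - A) (h(A) = A/(-3 - A) - 5*⅛ = A/(-3 - A) - 5/8 = -5/8 + A/(-3 - A))
h(v(-4, 0))² = ((-15 - 13*(-2))/(8*(3 - 2)))² = ((⅛)*(-15 + 26)/1)² = ((⅛)*1*11)² = (11/8)² = 121/64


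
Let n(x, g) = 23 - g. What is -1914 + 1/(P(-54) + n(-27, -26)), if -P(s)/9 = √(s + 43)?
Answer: -6300839/3292 + 9*I*√11/3292 ≈ -1914.0 + 0.0090673*I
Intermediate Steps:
P(s) = -9*√(43 + s) (P(s) = -9*√(s + 43) = -9*√(43 + s))
-1914 + 1/(P(-54) + n(-27, -26)) = -1914 + 1/(-9*√(43 - 54) + (23 - 1*(-26))) = -1914 + 1/(-9*I*√11 + (23 + 26)) = -1914 + 1/(-9*I*√11 + 49) = -1914 + 1/(49 - 9*I*√11)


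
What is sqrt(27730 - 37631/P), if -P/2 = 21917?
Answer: sqrt(53282613805134)/43834 ≈ 166.53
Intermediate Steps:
P = -43834 (P = -2*21917 = -43834)
sqrt(27730 - 37631/P) = sqrt(27730 - 37631/(-43834)) = sqrt(27730 - 37631*(-1/43834)) = sqrt(27730 + 37631/43834) = sqrt(1215554451/43834) = sqrt(53282613805134)/43834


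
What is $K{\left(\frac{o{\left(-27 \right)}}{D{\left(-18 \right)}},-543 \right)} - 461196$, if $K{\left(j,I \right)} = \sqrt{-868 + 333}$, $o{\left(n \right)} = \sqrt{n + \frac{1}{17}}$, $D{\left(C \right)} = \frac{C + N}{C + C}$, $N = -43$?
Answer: $-461196 + i \sqrt{535} \approx -4.612 \cdot 10^{5} + 23.13 i$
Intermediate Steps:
$D{\left(C \right)} = \frac{-43 + C}{2 C}$ ($D{\left(C \right)} = \frac{C - 43}{C + C} = \frac{-43 + C}{2 C}$)
$o{\left(n \right)} = \sqrt{\frac{1}{17} + n}$ ($o{\left(n \right)} = \sqrt{n + \frac{1}{17}} = \sqrt{\frac{1}{17} + n}$)
$K{\left(j,I \right)} = i \sqrt{535}$ ($K{\left(j,I \right)} = \sqrt{-535} = i \sqrt{535}$)
$K{\left(\frac{o{\left(-27 \right)}}{D{\left(-18 \right)}},-543 \right)} - 461196 = i \sqrt{535} - 461196 = -461196 + i \sqrt{535}$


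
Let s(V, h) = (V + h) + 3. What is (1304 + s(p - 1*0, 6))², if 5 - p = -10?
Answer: 1763584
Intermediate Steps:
p = 15 (p = 5 - 1*(-10) = 5 + 10 = 15)
s(V, h) = 3 + V + h
(1304 + s(p - 1*0, 6))² = (1304 + (3 + (15 - 1*0) + 6))² = (1304 + (3 + (15 + 0) + 6))² = (1304 + (3 + 15 + 6))² = (1304 + 24)² = 1328² = 1763584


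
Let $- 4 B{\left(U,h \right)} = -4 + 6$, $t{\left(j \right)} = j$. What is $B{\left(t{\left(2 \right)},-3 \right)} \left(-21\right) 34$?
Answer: $357$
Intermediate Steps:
$B{\left(U,h \right)} = - \frac{1}{2}$ ($B{\left(U,h \right)} = - \frac{-4 + 6}{4} = \left(- \frac{1}{4}\right) 2 = - \frac{1}{2}$)
$B{\left(t{\left(2 \right)},-3 \right)} \left(-21\right) 34 = \left(- \frac{1}{2}\right) \left(-21\right) 34 = \frac{21}{2} \cdot 34 = 357$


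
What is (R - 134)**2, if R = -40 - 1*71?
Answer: 60025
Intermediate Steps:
R = -111 (R = -40 - 71 = -111)
(R - 134)**2 = (-111 - 134)**2 = (-245)**2 = 60025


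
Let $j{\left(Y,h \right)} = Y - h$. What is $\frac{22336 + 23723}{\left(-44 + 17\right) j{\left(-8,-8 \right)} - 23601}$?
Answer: $- \frac{15353}{7867} \approx -1.9516$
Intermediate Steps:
$\frac{22336 + 23723}{\left(-44 + 17\right) j{\left(-8,-8 \right)} - 23601} = \frac{22336 + 23723}{\left(-44 + 17\right) \left(-8 - -8\right) - 23601} = \frac{46059}{- 27 \left(-8 + 8\right) - 23601} = \frac{46059}{\left(-27\right) 0 - 23601} = \frac{46059}{0 - 23601} = \frac{46059}{-23601} = 46059 \left(- \frac{1}{23601}\right) = - \frac{15353}{7867}$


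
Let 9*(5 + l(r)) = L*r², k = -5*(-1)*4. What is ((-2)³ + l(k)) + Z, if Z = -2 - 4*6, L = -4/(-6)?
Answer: -253/27 ≈ -9.3704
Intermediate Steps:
k = 20 (k = 5*4 = 20)
L = ⅔ (L = -4*(-⅙) = ⅔ ≈ 0.66667)
l(r) = -5 + 2*r²/27 (l(r) = -5 + (2*r²/3)/9 = -5 + 2*r²/27)
Z = -26 (Z = -2 - 24 = -26)
((-2)³ + l(k)) + Z = ((-2)³ + (-5 + (2/27)*20²)) - 26 = (-8 + (-5 + (2/27)*400)) - 26 = (-8 + (-5 + 800/27)) - 26 = (-8 + 665/27) - 26 = 449/27 - 26 = -253/27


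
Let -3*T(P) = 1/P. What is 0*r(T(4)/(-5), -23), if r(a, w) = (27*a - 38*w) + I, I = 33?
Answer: 0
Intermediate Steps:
T(P) = -1/(3*P)
r(a, w) = 33 - 38*w + 27*a (r(a, w) = (27*a - 38*w) + 33 = (-38*w + 27*a) + 33 = 33 - 38*w + 27*a)
0*r(T(4)/(-5), -23) = 0*(33 - 38*(-23) + 27*(-⅓/4/(-5))) = 0*(33 + 874 + 27*(-⅓*¼*(-⅕))) = 0*(33 + 874 + 27*(-1/12*(-⅕))) = 0*(33 + 874 + 27*(1/60)) = 0*(33 + 874 + 9/20) = 0*(18149/20) = 0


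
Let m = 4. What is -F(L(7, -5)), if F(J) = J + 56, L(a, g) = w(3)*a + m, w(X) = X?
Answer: -81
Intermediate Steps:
L(a, g) = 4 + 3*a (L(a, g) = 3*a + 4 = 4 + 3*a)
F(J) = 56 + J
-F(L(7, -5)) = -(56 + (4 + 3*7)) = -(56 + (4 + 21)) = -(56 + 25) = -1*81 = -81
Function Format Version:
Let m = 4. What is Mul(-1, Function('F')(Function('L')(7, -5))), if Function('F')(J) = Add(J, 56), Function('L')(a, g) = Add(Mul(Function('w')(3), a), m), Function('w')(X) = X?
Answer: -81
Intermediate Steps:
Function('L')(a, g) = Add(4, Mul(3, a)) (Function('L')(a, g) = Add(Mul(3, a), 4) = Add(4, Mul(3, a)))
Function('F')(J) = Add(56, J)
Mul(-1, Function('F')(Function('L')(7, -5))) = Mul(-1, Add(56, Add(4, Mul(3, 7)))) = Mul(-1, Add(56, Add(4, 21))) = Mul(-1, Add(56, 25)) = Mul(-1, 81) = -81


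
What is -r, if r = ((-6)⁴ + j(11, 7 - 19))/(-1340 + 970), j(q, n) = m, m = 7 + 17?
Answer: 132/37 ≈ 3.5676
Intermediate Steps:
m = 24
j(q, n) = 24
r = -132/37 (r = ((-6)⁴ + 24)/(-1340 + 970) = (1296 + 24)/(-370) = 1320*(-1/370) = -132/37 ≈ -3.5676)
-r = -1*(-132/37) = 132/37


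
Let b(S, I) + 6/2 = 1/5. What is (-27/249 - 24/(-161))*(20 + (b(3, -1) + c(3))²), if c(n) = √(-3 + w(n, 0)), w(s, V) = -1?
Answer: 323628/334075 - 4344*I/9545 ≈ 0.96873 - 0.45511*I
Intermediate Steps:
b(S, I) = -14/5 (b(S, I) = -3 + 1/5 = -3 + ⅕ = -14/5)
c(n) = 2*I (c(n) = √(-3 - 1) = √(-4) = 2*I)
(-27/249 - 24/(-161))*(20 + (b(3, -1) + c(3))²) = (-27/249 - 24/(-161))*(20 + (-14/5 + 2*I)²) = (-27*1/249 - 24*(-1/161))*(20 + (-14/5 + 2*I)²) = (-9/83 + 24/161)*(20 + (-14/5 + 2*I)²) = 543*(20 + (-14/5 + 2*I)²)/13363 = 10860/13363 + 543*(-14/5 + 2*I)²/13363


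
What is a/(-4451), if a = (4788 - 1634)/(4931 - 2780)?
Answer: -3154/9574101 ≈ -0.00032943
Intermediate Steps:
a = 3154/2151 ≈ 1.4663
a/(-4451) = (3154/2151)/(-4451) = (3154/2151)*(-1/4451) = -3154/9574101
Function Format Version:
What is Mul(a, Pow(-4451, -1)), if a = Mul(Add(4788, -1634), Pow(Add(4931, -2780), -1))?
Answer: Rational(-3154, 9574101) ≈ -0.00032943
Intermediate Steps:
a = Rational(3154, 2151) (a = Mul(3154, Pow(2151, -1)) = Mul(3154, Rational(1, 2151)) = Rational(3154, 2151) ≈ 1.4663)
Mul(a, Pow(-4451, -1)) = Mul(Rational(3154, 2151), Pow(-4451, -1)) = Mul(Rational(3154, 2151), Rational(-1, 4451)) = Rational(-3154, 9574101)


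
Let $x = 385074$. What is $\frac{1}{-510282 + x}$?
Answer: $- \frac{1}{125208} \approx -7.9867 \cdot 10^{-6}$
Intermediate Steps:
$\frac{1}{-510282 + x} = \frac{1}{-510282 + 385074} = \frac{1}{-125208} = - \frac{1}{125208}$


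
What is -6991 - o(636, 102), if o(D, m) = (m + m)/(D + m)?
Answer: -859927/123 ≈ -6991.3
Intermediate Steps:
o(D, m) = 2*m/(D + m) (o(D, m) = (2*m)/(D + m) = 2*m/(D + m))
-6991 - o(636, 102) = -6991 - 2*102/(636 + 102) = -6991 - 2*102/738 = -6991 - 1*34/123 = -6991 - 34/123 = -859927/123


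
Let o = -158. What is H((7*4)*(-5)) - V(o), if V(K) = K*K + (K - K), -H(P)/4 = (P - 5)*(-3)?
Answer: -26704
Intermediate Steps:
H(P) = -60 + 12*P (H(P) = -4*(P - 5)*(-3) = -4*(-5 + P)*(-3) = -4*(15 - 3*P) = -60 + 12*P)
V(K) = K**2 (V(K) = K**2 + 0 = K**2)
H((7*4)*(-5)) - V(o) = (-60 + 12*((7*4)*(-5))) - 1*(-158)**2 = (-60 + 12*(28*(-5))) - 1*24964 = (-60 + 12*(-140)) - 24964 = (-60 - 1680) - 24964 = -1740 - 24964 = -26704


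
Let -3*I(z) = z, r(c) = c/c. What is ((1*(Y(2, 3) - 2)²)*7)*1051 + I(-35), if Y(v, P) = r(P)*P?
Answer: 22106/3 ≈ 7368.7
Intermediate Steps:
r(c) = 1
I(z) = -z/3
Y(v, P) = P (Y(v, P) = 1*P = P)
((1*(Y(2, 3) - 2)²)*7)*1051 + I(-35) = ((1*(3 - 2)²)*7)*1051 - ⅓*(-35) = ((1*1²)*7)*1051 + 35/3 = ((1*1)*7)*1051 + 35/3 = (1*7)*1051 + 35/3 = 7*1051 + 35/3 = 7357 + 35/3 = 22106/3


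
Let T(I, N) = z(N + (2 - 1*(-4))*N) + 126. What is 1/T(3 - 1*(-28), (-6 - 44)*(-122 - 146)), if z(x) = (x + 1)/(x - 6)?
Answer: 93794/11911845 ≈ 0.0078740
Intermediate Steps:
z(x) = (1 + x)/(-6 + x)
T(I, N) = 126 + (1 + 7*N)/(-6 + 7*N) (T(I, N) = (1 + (N + (2 - 1*(-4))*N))/(-6 + (N + (2 - 1*(-4))*N)) + 126 = (1 + (N + (2 + 4)*N))/(-6 + (N + (2 + 4)*N)) + 126 = (1 + (N + 6*N))/(-6 + (N + 6*N)) + 126 = (1 + 7*N)/(-6 + 7*N) + 126 = 126 + (1 + 7*N)/(-6 + 7*N))
1/T(3 - 1*(-28), (-6 - 44)*(-122 - 146)) = 1/((-755 + 889*((-6 - 44)*(-122 - 146)))/(-6 + 7*((-6 - 44)*(-122 - 146)))) = 1/((-755 + 889*(-50*(-268)))/(-6 + 7*(-50*(-268)))) = 1/((-755 + 889*13400)/(-6 + 7*13400)) = 1/((-755 + 11912600)/(-6 + 93800)) = 1/(11911845/93794) = 93794/11911845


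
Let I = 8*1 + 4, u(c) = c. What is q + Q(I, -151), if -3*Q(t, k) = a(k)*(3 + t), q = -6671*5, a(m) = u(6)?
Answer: -33385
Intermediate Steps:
a(m) = 6
I = 12 (I = 8 + 4 = 12)
q = -33355
Q(t, k) = -6 - 2*t (Q(t, k) = -2*(3 + t) = -(18 + 6*t)/3 = -6 - 2*t)
q + Q(I, -151) = -33355 + (-6 - 2*12) = -33355 + (-6 - 24) = -33355 - 30 = -33385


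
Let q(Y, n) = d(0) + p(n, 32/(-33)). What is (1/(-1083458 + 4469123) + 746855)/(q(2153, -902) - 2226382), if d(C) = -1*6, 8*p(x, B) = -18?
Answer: -10114403334304/30151246183065 ≈ -0.33546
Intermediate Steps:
p(x, B) = -9/4 (p(x, B) = (1/8)*(-18) = -9/4)
d(C) = -6
q(Y, n) = -33/4 (q(Y, n) = -6 - 9/4 = -33/4)
(1/(-1083458 + 4469123) + 746855)/(q(2153, -902) - 2226382) = (1/(-1083458 + 4469123) + 746855)/(-33/4 - 2226382) = (1/3385665 + 746855)/(-8905561/4) = (1/3385665 + 746855)*(-4/8905561) = (2528600833576/3385665)*(-4/8905561) = -10114403334304/30151246183065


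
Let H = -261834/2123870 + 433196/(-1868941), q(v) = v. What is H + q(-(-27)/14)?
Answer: 892263351803/567055388810 ≈ 1.5735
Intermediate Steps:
H = -704702143157/1984693860835 (H = -261834*1/2123870 + 433196*(-1/1868941) = -130917/1061935 - 433196/1868941 = -704702143157/1984693860835 ≈ -0.35507)
H + q(-(-27)/14) = -704702143157/1984693860835 - (-27)/14 = -704702143157/1984693860835 - 1*(-27/14) = -704702143157/1984693860835 + 27/14 = 892263351803/567055388810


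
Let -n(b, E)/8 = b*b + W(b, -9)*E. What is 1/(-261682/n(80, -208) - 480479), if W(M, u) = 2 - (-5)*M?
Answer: -308864/148402796697 ≈ -2.0813e-6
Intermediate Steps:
W(M, u) = 2 + 5*M
n(b, E) = -8*b² - 8*E*(2 + 5*b) (n(b, E) = -8*(b*b + (2 + 5*b)*E) = -8*(b² + E*(2 + 5*b)) = -8*b² - 8*E*(2 + 5*b))
1/(-261682/n(80, -208) - 480479) = 1/(-261682/(-8*80² - 8*(-208)*(2 + 5*80)) - 480479) = 1/(-261682/(-8*6400 - 8*(-208)*(2 + 400)) - 480479) = 1/(-261682/(-51200 - 8*(-208)*402) - 480479) = 1/(-261682/(-51200 + 668928) - 480479) = 1/(-261682/617728 - 480479) = 1/(-261682*1/617728 - 480479) = 1/(-130841/308864 - 480479) = 1/(-148402796697/308864) = -308864/148402796697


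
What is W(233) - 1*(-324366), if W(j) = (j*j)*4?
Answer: 541522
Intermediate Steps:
W(j) = 4*j² (W(j) = j²*4 = 4*j²)
W(233) - 1*(-324366) = 4*233² - 1*(-324366) = 4*54289 + 324366 = 217156 + 324366 = 541522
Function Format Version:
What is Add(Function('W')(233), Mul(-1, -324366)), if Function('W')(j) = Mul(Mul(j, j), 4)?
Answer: 541522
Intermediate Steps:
Function('W')(j) = Mul(4, Pow(j, 2)) (Function('W')(j) = Mul(Pow(j, 2), 4) = Mul(4, Pow(j, 2)))
Add(Function('W')(233), Mul(-1, -324366)) = Add(Mul(4, Pow(233, 2)), Mul(-1, -324366)) = Add(Mul(4, 54289), 324366) = Add(217156, 324366) = 541522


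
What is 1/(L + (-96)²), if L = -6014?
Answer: 1/3202 ≈ 0.00031230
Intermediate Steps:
1/(L + (-96)²) = 1/(-6014 + (-96)²) = 1/(-6014 + 9216) = 1/3202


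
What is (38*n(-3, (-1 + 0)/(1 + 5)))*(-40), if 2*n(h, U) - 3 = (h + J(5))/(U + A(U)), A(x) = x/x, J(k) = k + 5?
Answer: -8664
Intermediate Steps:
J(k) = 5 + k
A(x) = 1
n(h, U) = 3/2 + (10 + h)/(2*(1 + U)) (n(h, U) = 3/2 + ((h + (5 + 5))/(U + 1))/2 = 3/2 + ((h + 10)/(1 + U))/2 = 3/2 + ((10 + h)/(1 + U))/2 = 3/2 + (10 + h)/(2*(1 + U)))
(38*n(-3, (-1 + 0)/(1 + 5)))*(-40) = (38*((13 - 3 + 3*((-1 + 0)/(1 + 5)))/(2*(1 + (-1 + 0)/(1 + 5)))))*(-40) = (38*((13 - 3 + 3*(-1/6))/(2*(1 - 1/6))))*(-40) = (38*((13 - 3 + 3*(-1*⅙))/(2*(1 - 1*⅙))))*(-40) = (38*((13 - 3 + 3*(-⅙))/(2*(1 - ⅙))))*(-40) = (38*((13 - 3 - ½)/(2*(⅚))))*(-40) = (38*((½)*(6/5)*(19/2)))*(-40) = (38*(57/10))*(-40) = (1083/5)*(-40) = -8664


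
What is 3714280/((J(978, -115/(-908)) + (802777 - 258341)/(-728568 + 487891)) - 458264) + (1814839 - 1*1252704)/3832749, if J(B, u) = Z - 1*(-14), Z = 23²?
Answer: -373814186468191865/46914321900422133 ≈ -7.9680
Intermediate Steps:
Z = 529
J(B, u) = 543 (J(B, u) = 529 - 1*(-14) = 529 + 14 = 543)
3714280/((J(978, -115/(-908)) + (802777 - 258341)/(-728568 + 487891)) - 458264) + (1814839 - 1*1252704)/3832749 = 3714280/((543 + (802777 - 258341)/(-728568 + 487891)) - 458264) + (1814839 - 1*1252704)/3832749 = 3714280/((543 + 544436/(-240677)) - 458264) + (1814839 - 1252704)*(1/3832749) = 3714280/((543 + 544436*(-1/240677)) - 458264) + 562135*(1/3832749) = 3714280/((543 - 544436/240677) - 458264) + 562135/3832749 = 3714280/(130143175/240677 - 458264) + 562135/3832749 = 3714280/(-110163461553/240677) + 562135/3832749 = 3714280*(-240677/110163461553) + 562135/3832749 = -893941767560/110163461553 + 562135/3832749 = -373814186468191865/46914321900422133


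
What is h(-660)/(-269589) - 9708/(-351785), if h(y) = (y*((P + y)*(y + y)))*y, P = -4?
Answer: -44769880566969996/31612455455 ≈ -1.4162e+6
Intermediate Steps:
h(y) = 2*y**3*(-4 + y) (h(y) = (y*((-4 + y)*(y + y)))*y = (y*((-4 + y)*(2*y)))*y = (y*(2*y*(-4 + y)))*y = (2*y**2*(-4 + y))*y = 2*y**3*(-4 + y))
h(-660)/(-269589) - 9708/(-351785) = (2*(-660)**3*(-4 - 660))/(-269589) - 9708/(-351785) = (2*(-287496000)*(-664))*(-1/269589) - 9708*(-1/351785) = 381794688000*(-1/269589) + 9708/351785 = -127264896000/89863 + 9708/351785 = -44769880566969996/31612455455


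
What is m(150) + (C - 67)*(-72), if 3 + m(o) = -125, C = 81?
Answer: -1136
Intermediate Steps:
m(o) = -128 (m(o) = -3 - 125 = -128)
m(150) + (C - 67)*(-72) = -128 + (81 - 67)*(-72) = -128 + 14*(-72) = -128 - 1008 = -1136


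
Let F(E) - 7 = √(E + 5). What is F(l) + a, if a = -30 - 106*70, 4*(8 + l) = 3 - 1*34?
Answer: -7443 + I*√43/2 ≈ -7443.0 + 3.2787*I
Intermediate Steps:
l = -63/4 (l = -8 + (3 - 1*34)/4 = -8 + (3 - 34)/4 = -8 + (¼)*(-31) = -8 - 31/4 = -63/4 ≈ -15.750)
F(E) = 7 + √(5 + E) (F(E) = 7 + √(E + 5) = 7 + √(5 + E))
a = -7450 (a = -30 - 7420 = -7450)
F(l) + a = (7 + √(5 - 63/4)) - 7450 = (7 + √(-43/4)) - 7450 = (7 + I*√43/2) - 7450 = -7443 + I*√43/2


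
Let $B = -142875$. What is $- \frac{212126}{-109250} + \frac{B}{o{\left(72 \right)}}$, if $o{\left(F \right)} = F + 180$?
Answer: $- \frac{864202111}{1529500} \approx -565.02$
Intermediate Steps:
$o{\left(F \right)} = 180 + F$
$- \frac{212126}{-109250} + \frac{B}{o{\left(72 \right)}} = - \frac{212126}{-109250} - \frac{142875}{180 + 72} = \left(-212126\right) \left(- \frac{1}{109250}\right) - \frac{142875}{252} = \frac{106063}{54625} - \frac{15875}{28} = - \frac{864202111}{1529500}$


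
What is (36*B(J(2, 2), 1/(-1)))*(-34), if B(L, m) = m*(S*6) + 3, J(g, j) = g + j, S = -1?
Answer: -11016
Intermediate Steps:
B(L, m) = 3 - 6*m (B(L, m) = m*(-1*6) + 3 = m*(-6) + 3 = -6*m + 3 = 3 - 6*m)
(36*B(J(2, 2), 1/(-1)))*(-34) = (36*(3 - 6/(-1)))*(-34) = (36*(3 - 6*(-1)))*(-34) = (36*(3 + 6))*(-34) = (36*9)*(-34) = 324*(-34) = -11016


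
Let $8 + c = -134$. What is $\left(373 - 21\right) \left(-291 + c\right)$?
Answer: $-152416$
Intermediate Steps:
$c = -142$ ($c = -8 - 134 = -142$)
$\left(373 - 21\right) \left(-291 + c\right) = \left(373 - 21\right) \left(-291 - 142\right) = 352 \left(-433\right) = -152416$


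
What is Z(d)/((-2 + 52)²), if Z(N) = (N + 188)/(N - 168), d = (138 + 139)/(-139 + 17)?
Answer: -22659/51932500 ≈ -0.00043632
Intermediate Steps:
d = -277/122 (d = 277/(-122) = 277*(-1/122) = -277/122 ≈ -2.2705)
Z(N) = (188 + N)/(-168 + N)
Z(d)/((-2 + 52)²) = ((188 - 277/122)/(-168 - 277/122))/((-2 + 52)²) = ((22659/122)/(-20773/122))/(50²) = -122/20773*22659/122/2500 = -22659/20773*1/2500 = -22659/51932500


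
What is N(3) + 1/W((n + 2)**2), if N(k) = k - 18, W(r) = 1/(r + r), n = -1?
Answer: -13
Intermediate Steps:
W(r) = 1/(2*r)
N(k) = -18 + k
N(3) + 1/W((n + 2)**2) = (-18 + 3) + 1/(1/(2*((-1 + 2)**2))) = -15 + 1/(1/(2*(1**2))) = -15 + 1/((1/2)/1) = -15 + 1/((1/2)*1) = -15 + 1/(1/2) = -15 + 2 = -13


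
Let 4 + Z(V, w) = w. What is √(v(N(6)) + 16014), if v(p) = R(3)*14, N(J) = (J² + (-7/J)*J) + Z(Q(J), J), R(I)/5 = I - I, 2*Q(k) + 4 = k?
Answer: √16014 ≈ 126.55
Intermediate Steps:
Q(k) = -2 + k/2
Z(V, w) = -4 + w
R(I) = 0 (R(I) = 5*(I - I) = 5*0 = 0)
N(J) = -11 + J + J² (N(J) = (J² + (-7/J)*J) + (-4 + J) = (J² - 7) + (-4 + J) = (-7 + J²) + (-4 + J) = -11 + J + J²)
v(p) = 0 (v(p) = 0*14 = 0)
√(v(N(6)) + 16014) = √(0 + 16014) = √16014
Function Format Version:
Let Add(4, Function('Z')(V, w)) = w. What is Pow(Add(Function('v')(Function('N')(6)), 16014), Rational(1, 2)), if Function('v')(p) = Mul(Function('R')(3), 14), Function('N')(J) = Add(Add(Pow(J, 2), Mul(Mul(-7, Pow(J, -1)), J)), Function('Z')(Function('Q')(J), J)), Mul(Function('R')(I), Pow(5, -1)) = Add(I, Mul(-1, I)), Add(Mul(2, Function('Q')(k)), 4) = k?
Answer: Pow(16014, Rational(1, 2)) ≈ 126.55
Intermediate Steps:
Function('Q')(k) = Add(-2, Mul(Rational(1, 2), k))
Function('Z')(V, w) = Add(-4, w)
Function('R')(I) = 0 (Function('R')(I) = Mul(5, Add(I, Mul(-1, I))) = Mul(5, 0) = 0)
Function('N')(J) = Add(-11, J, Pow(J, 2)) (Function('N')(J) = Add(Add(Pow(J, 2), Mul(Mul(-7, Pow(J, -1)), J)), Add(-4, J)) = Add(Add(Pow(J, 2), -7), Add(-4, J)) = Add(Add(-7, Pow(J, 2)), Add(-4, J)) = Add(-11, J, Pow(J, 2)))
Function('v')(p) = 0 (Function('v')(p) = Mul(0, 14) = 0)
Pow(Add(Function('v')(Function('N')(6)), 16014), Rational(1, 2)) = Pow(Add(0, 16014), Rational(1, 2)) = Pow(16014, Rational(1, 2))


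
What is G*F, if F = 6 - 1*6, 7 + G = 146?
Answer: 0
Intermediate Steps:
G = 139 (G = -7 + 146 = 139)
F = 0 (F = 6 - 6 = 0)
G*F = 139*0 = 0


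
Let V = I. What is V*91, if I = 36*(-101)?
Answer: -330876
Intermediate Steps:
I = -3636
V = -3636
V*91 = -3636*91 = -330876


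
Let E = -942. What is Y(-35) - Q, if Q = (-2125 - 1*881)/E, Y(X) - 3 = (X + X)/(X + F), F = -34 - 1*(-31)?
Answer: 4925/2983 ≈ 1.6510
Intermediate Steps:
F = -3 (F = -34 + 31 = -3)
Y(X) = 3 + 2*X/(-3 + X) (Y(X) = 3 + (X + X)/(X - 3) = 3 + (2*X)/(-3 + X) = 3 + 2*X/(-3 + X))
Q = 501/157 (Q = (-2125 - 1*881)/(-942) = (-2125 - 881)*(-1/942) = -3006*(-1/942) = 501/157 ≈ 3.1911)
Y(-35) - Q = (-9 + 5*(-35))/(-3 - 35) - 1*501/157 = (-9 - 175)/(-38) - 501/157 = -1/38*(-184) - 501/157 = 92/19 - 501/157 = 4925/2983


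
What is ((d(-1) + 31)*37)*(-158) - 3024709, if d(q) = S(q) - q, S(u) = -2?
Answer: -3200089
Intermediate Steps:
d(q) = -2 - q
((d(-1) + 31)*37)*(-158) - 3024709 = (((-2 - 1*(-1)) + 31)*37)*(-158) - 3024709 = (((-2 + 1) + 31)*37)*(-158) - 3024709 = ((-1 + 31)*37)*(-158) - 3024709 = (30*37)*(-158) - 3024709 = 1110*(-158) - 3024709 = -175380 - 3024709 = -3200089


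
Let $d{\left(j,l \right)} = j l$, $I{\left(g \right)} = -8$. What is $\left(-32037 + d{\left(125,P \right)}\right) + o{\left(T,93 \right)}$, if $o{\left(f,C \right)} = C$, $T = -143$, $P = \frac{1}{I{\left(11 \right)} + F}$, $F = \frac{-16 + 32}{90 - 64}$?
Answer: $- \frac{3068249}{96} \approx -31961.0$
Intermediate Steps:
$F = \frac{8}{13}$ ($F = \frac{16}{26} = 16 \cdot \frac{1}{26} = \frac{8}{13} \approx 0.61539$)
$P = - \frac{13}{96}$ ($P = \frac{1}{-8 + \frac{8}{13}} = \frac{1}{- \frac{96}{13}} = - \frac{13}{96} \approx -0.13542$)
$\left(-32037 + d{\left(125,P \right)}\right) + o{\left(T,93 \right)} = \left(-32037 + 125 \left(- \frac{13}{96}\right)\right) + 93 = \left(-32037 - \frac{1625}{96}\right) + 93 = - \frac{3077177}{96} + 93 = - \frac{3068249}{96}$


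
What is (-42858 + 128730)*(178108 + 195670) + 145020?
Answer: 32097209436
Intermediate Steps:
(-42858 + 128730)*(178108 + 195670) + 145020 = 85872*373778 + 145020 = 32097064416 + 145020 = 32097209436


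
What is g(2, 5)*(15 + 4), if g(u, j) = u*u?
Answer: 76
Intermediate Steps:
g(u, j) = u**2
g(2, 5)*(15 + 4) = 2**2*(15 + 4) = 4*19 = 76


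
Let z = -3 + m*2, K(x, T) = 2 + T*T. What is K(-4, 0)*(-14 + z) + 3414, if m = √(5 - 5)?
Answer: 3380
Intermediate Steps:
m = 0 (m = √0 = 0)
K(x, T) = 2 + T²
z = -3 (z = -3 + 0*2 = -3 + 0 = -3)
K(-4, 0)*(-14 + z) + 3414 = (2 + 0²)*(-14 - 3) + 3414 = (2 + 0)*(-17) + 3414 = 2*(-17) + 3414 = -34 + 3414 = 3380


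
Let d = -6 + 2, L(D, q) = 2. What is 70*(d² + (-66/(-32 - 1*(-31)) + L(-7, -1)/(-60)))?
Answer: 17213/3 ≈ 5737.7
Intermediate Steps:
d = -4
70*(d² + (-66/(-32 - 1*(-31)) + L(-7, -1)/(-60))) = 70*((-4)² + (-66/(-32 - 1*(-31)) + 2/(-60))) = 70*(16 + (-66/(-32 + 31) + 2*(-1/60))) = 70*(16 + (-66/(-1) - 1/30)) = 70*(16 + (-66*(-1) - 1/30)) = 70*(16 + (66 - 1/30)) = 70*(16 + 1979/30) = 70*(2459/30) = 17213/3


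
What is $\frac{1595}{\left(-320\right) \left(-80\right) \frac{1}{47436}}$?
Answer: $\frac{3783021}{1280} \approx 2955.5$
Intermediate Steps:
$\frac{1595}{\left(-320\right) \left(-80\right) \frac{1}{47436}} = \frac{1595}{25600 \cdot \frac{1}{47436}} = \frac{1595}{\frac{6400}{11859}} = 1595 \cdot \frac{11859}{6400} = \frac{3783021}{1280}$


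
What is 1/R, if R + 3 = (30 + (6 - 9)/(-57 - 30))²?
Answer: 841/756118 ≈ 0.0011123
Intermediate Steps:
R = 756118/841 (R = -3 + (30 + (6 - 9)/(-57 - 30))² = -3 + (30 - 3/(-87))² = -3 + (30 - 3*(-1/87))² = -3 + (30 + 1/29)² = -3 + (871/29)² = -3 + 758641/841 = 756118/841 ≈ 899.07)
1/R = 1/(756118/841) = 841/756118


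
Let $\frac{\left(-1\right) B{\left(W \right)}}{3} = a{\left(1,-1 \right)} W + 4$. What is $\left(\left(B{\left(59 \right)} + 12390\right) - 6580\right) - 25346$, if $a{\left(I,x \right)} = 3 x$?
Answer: $-19017$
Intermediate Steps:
$B{\left(W \right)} = -12 + 9 W$ ($B{\left(W \right)} = - 3 \left(3 \left(-1\right) W + 4\right) = - 3 \left(- 3 W + 4\right) = - 3 \left(4 - 3 W\right) = -12 + 9 W$)
$\left(\left(B{\left(59 \right)} + 12390\right) - 6580\right) - 25346 = \left(\left(\left(-12 + 9 \cdot 59\right) + 12390\right) - 6580\right) - 25346 = \left(\left(\left(-12 + 531\right) + 12390\right) - 6580\right) - 25346 = \left(\left(519 + 12390\right) - 6580\right) - 25346 = \left(12909 - 6580\right) - 25346 = 6329 - 25346 = -19017$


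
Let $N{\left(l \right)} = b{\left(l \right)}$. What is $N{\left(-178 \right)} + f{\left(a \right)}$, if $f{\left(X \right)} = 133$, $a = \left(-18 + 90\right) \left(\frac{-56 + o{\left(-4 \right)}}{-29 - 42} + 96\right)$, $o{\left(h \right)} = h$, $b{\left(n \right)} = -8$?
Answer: $125$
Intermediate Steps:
$a = \frac{495072}{71}$ ($a = \left(-18 + 90\right) \left(\frac{-56 - 4}{-29 - 42} + 96\right) = 72 \left(- \frac{60}{-71} + 96\right) = 72 \left(\left(-60\right) \left(- \frac{1}{71}\right) + 96\right) = 72 \left(\frac{60}{71} + 96\right) = 72 \cdot \frac{6876}{71} = \frac{495072}{71} \approx 6972.8$)
$N{\left(l \right)} = -8$
$N{\left(-178 \right)} + f{\left(a \right)} = -8 + 133 = 125$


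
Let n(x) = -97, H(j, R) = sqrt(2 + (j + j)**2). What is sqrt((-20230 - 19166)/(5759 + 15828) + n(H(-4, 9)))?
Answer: I*sqrt(46052302645)/21587 ≈ 9.9411*I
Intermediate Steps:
H(j, R) = sqrt(2 + 4*j**2) (H(j, R) = sqrt(2 + (2*j)**2) = sqrt(2 + 4*j**2))
sqrt((-20230 - 19166)/(5759 + 15828) + n(H(-4, 9))) = sqrt((-20230 - 19166)/(5759 + 15828) - 97) = sqrt(-39396/21587 - 97) = sqrt(-2133335/21587) = I*sqrt(46052302645)/21587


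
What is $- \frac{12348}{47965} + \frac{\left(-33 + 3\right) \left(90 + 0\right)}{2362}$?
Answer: $- \frac{79335738}{56646665} \approx -1.4005$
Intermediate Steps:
$- \frac{12348}{47965} + \frac{\left(-33 + 3\right) \left(90 + 0\right)}{2362} = \left(-12348\right) \frac{1}{47965} + \left(-30\right) 90 \cdot \frac{1}{2362} = - \frac{12348}{47965} - \frac{1350}{1181} = - \frac{79335738}{56646665}$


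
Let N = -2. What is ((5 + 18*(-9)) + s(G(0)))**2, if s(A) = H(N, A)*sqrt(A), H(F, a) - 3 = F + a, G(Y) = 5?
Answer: 24829 - 1884*sqrt(5) ≈ 20616.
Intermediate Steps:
H(F, a) = 3 + F + a (H(F, a) = 3 + (F + a) = 3 + F + a)
s(A) = sqrt(A)*(1 + A) (s(A) = (3 - 2 + A)*sqrt(A) = (1 + A)*sqrt(A) = sqrt(A)*(1 + A))
((5 + 18*(-9)) + s(G(0)))**2 = ((5 + 18*(-9)) + sqrt(5)*(1 + 5))**2 = ((5 - 162) + sqrt(5)*6)**2 = (-157 + 6*sqrt(5))**2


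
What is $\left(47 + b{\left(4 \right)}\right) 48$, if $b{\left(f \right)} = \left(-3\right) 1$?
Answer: $2112$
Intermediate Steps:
$b{\left(f \right)} = -3$
$\left(47 + b{\left(4 \right)}\right) 48 = \left(47 - 3\right) 48 = 44 \cdot 48 = 2112$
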